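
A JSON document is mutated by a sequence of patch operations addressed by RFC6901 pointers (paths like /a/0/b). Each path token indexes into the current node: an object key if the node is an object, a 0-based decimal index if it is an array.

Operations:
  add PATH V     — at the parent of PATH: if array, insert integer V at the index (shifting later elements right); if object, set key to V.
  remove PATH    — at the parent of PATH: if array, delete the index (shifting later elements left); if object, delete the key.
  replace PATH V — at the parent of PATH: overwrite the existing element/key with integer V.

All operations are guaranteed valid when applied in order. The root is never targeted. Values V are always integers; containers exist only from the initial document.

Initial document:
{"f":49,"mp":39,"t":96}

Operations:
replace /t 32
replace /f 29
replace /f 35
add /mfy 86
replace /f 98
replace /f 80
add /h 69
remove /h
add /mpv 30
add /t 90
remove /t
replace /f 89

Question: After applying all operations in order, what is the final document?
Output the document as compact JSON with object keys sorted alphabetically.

Answer: {"f":89,"mfy":86,"mp":39,"mpv":30}

Derivation:
After op 1 (replace /t 32): {"f":49,"mp":39,"t":32}
After op 2 (replace /f 29): {"f":29,"mp":39,"t":32}
After op 3 (replace /f 35): {"f":35,"mp":39,"t":32}
After op 4 (add /mfy 86): {"f":35,"mfy":86,"mp":39,"t":32}
After op 5 (replace /f 98): {"f":98,"mfy":86,"mp":39,"t":32}
After op 6 (replace /f 80): {"f":80,"mfy":86,"mp":39,"t":32}
After op 7 (add /h 69): {"f":80,"h":69,"mfy":86,"mp":39,"t":32}
After op 8 (remove /h): {"f":80,"mfy":86,"mp":39,"t":32}
After op 9 (add /mpv 30): {"f":80,"mfy":86,"mp":39,"mpv":30,"t":32}
After op 10 (add /t 90): {"f":80,"mfy":86,"mp":39,"mpv":30,"t":90}
After op 11 (remove /t): {"f":80,"mfy":86,"mp":39,"mpv":30}
After op 12 (replace /f 89): {"f":89,"mfy":86,"mp":39,"mpv":30}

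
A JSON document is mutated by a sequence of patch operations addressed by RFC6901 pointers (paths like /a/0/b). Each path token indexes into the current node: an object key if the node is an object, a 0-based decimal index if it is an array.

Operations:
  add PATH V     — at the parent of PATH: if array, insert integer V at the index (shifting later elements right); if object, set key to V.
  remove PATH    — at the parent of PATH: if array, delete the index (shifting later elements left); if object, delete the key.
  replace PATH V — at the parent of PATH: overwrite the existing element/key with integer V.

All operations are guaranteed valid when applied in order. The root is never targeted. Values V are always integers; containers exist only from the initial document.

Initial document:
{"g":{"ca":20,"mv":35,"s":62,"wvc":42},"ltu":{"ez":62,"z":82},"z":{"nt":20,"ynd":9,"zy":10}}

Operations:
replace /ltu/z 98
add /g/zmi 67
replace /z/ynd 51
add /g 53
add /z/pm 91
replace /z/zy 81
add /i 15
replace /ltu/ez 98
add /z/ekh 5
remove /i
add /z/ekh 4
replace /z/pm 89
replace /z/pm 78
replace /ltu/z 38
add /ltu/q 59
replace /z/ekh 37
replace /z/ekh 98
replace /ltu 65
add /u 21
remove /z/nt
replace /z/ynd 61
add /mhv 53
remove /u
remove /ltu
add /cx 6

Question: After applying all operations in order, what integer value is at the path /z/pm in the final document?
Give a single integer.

After op 1 (replace /ltu/z 98): {"g":{"ca":20,"mv":35,"s":62,"wvc":42},"ltu":{"ez":62,"z":98},"z":{"nt":20,"ynd":9,"zy":10}}
After op 2 (add /g/zmi 67): {"g":{"ca":20,"mv":35,"s":62,"wvc":42,"zmi":67},"ltu":{"ez":62,"z":98},"z":{"nt":20,"ynd":9,"zy":10}}
After op 3 (replace /z/ynd 51): {"g":{"ca":20,"mv":35,"s":62,"wvc":42,"zmi":67},"ltu":{"ez":62,"z":98},"z":{"nt":20,"ynd":51,"zy":10}}
After op 4 (add /g 53): {"g":53,"ltu":{"ez":62,"z":98},"z":{"nt":20,"ynd":51,"zy":10}}
After op 5 (add /z/pm 91): {"g":53,"ltu":{"ez":62,"z":98},"z":{"nt":20,"pm":91,"ynd":51,"zy":10}}
After op 6 (replace /z/zy 81): {"g":53,"ltu":{"ez":62,"z":98},"z":{"nt":20,"pm":91,"ynd":51,"zy":81}}
After op 7 (add /i 15): {"g":53,"i":15,"ltu":{"ez":62,"z":98},"z":{"nt":20,"pm":91,"ynd":51,"zy":81}}
After op 8 (replace /ltu/ez 98): {"g":53,"i":15,"ltu":{"ez":98,"z":98},"z":{"nt":20,"pm":91,"ynd":51,"zy":81}}
After op 9 (add /z/ekh 5): {"g":53,"i":15,"ltu":{"ez":98,"z":98},"z":{"ekh":5,"nt":20,"pm":91,"ynd":51,"zy":81}}
After op 10 (remove /i): {"g":53,"ltu":{"ez":98,"z":98},"z":{"ekh":5,"nt":20,"pm":91,"ynd":51,"zy":81}}
After op 11 (add /z/ekh 4): {"g":53,"ltu":{"ez":98,"z":98},"z":{"ekh":4,"nt":20,"pm":91,"ynd":51,"zy":81}}
After op 12 (replace /z/pm 89): {"g":53,"ltu":{"ez":98,"z":98},"z":{"ekh":4,"nt":20,"pm":89,"ynd":51,"zy":81}}
After op 13 (replace /z/pm 78): {"g":53,"ltu":{"ez":98,"z":98},"z":{"ekh":4,"nt":20,"pm":78,"ynd":51,"zy":81}}
After op 14 (replace /ltu/z 38): {"g":53,"ltu":{"ez":98,"z":38},"z":{"ekh":4,"nt":20,"pm":78,"ynd":51,"zy":81}}
After op 15 (add /ltu/q 59): {"g":53,"ltu":{"ez":98,"q":59,"z":38},"z":{"ekh":4,"nt":20,"pm":78,"ynd":51,"zy":81}}
After op 16 (replace /z/ekh 37): {"g":53,"ltu":{"ez":98,"q":59,"z":38},"z":{"ekh":37,"nt":20,"pm":78,"ynd":51,"zy":81}}
After op 17 (replace /z/ekh 98): {"g":53,"ltu":{"ez":98,"q":59,"z":38},"z":{"ekh":98,"nt":20,"pm":78,"ynd":51,"zy":81}}
After op 18 (replace /ltu 65): {"g":53,"ltu":65,"z":{"ekh":98,"nt":20,"pm":78,"ynd":51,"zy":81}}
After op 19 (add /u 21): {"g":53,"ltu":65,"u":21,"z":{"ekh":98,"nt":20,"pm":78,"ynd":51,"zy":81}}
After op 20 (remove /z/nt): {"g":53,"ltu":65,"u":21,"z":{"ekh":98,"pm":78,"ynd":51,"zy":81}}
After op 21 (replace /z/ynd 61): {"g":53,"ltu":65,"u":21,"z":{"ekh":98,"pm":78,"ynd":61,"zy":81}}
After op 22 (add /mhv 53): {"g":53,"ltu":65,"mhv":53,"u":21,"z":{"ekh":98,"pm":78,"ynd":61,"zy":81}}
After op 23 (remove /u): {"g":53,"ltu":65,"mhv":53,"z":{"ekh":98,"pm":78,"ynd":61,"zy":81}}
After op 24 (remove /ltu): {"g":53,"mhv":53,"z":{"ekh":98,"pm":78,"ynd":61,"zy":81}}
After op 25 (add /cx 6): {"cx":6,"g":53,"mhv":53,"z":{"ekh":98,"pm":78,"ynd":61,"zy":81}}
Value at /z/pm: 78

Answer: 78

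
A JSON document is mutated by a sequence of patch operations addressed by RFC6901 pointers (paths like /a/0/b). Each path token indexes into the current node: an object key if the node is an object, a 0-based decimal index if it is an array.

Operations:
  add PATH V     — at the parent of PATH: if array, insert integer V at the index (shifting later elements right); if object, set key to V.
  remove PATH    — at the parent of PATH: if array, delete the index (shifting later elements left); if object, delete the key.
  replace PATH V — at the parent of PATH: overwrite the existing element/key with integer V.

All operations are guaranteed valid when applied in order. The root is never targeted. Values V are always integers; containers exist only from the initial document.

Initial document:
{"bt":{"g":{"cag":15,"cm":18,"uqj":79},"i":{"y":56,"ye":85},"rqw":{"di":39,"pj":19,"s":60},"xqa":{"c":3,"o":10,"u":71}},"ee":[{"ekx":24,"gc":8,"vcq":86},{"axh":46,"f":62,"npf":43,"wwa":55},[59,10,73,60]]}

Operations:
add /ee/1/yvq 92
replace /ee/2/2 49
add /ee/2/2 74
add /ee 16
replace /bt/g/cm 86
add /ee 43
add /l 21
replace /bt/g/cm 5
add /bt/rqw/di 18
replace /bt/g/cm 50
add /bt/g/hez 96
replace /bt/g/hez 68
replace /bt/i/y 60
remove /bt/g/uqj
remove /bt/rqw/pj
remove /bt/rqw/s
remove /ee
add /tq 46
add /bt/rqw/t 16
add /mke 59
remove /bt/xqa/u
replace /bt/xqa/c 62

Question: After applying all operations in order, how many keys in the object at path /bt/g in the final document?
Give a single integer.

Answer: 3

Derivation:
After op 1 (add /ee/1/yvq 92): {"bt":{"g":{"cag":15,"cm":18,"uqj":79},"i":{"y":56,"ye":85},"rqw":{"di":39,"pj":19,"s":60},"xqa":{"c":3,"o":10,"u":71}},"ee":[{"ekx":24,"gc":8,"vcq":86},{"axh":46,"f":62,"npf":43,"wwa":55,"yvq":92},[59,10,73,60]]}
After op 2 (replace /ee/2/2 49): {"bt":{"g":{"cag":15,"cm":18,"uqj":79},"i":{"y":56,"ye":85},"rqw":{"di":39,"pj":19,"s":60},"xqa":{"c":3,"o":10,"u":71}},"ee":[{"ekx":24,"gc":8,"vcq":86},{"axh":46,"f":62,"npf":43,"wwa":55,"yvq":92},[59,10,49,60]]}
After op 3 (add /ee/2/2 74): {"bt":{"g":{"cag":15,"cm":18,"uqj":79},"i":{"y":56,"ye":85},"rqw":{"di":39,"pj":19,"s":60},"xqa":{"c":3,"o":10,"u":71}},"ee":[{"ekx":24,"gc":8,"vcq":86},{"axh":46,"f":62,"npf":43,"wwa":55,"yvq":92},[59,10,74,49,60]]}
After op 4 (add /ee 16): {"bt":{"g":{"cag":15,"cm":18,"uqj":79},"i":{"y":56,"ye":85},"rqw":{"di":39,"pj":19,"s":60},"xqa":{"c":3,"o":10,"u":71}},"ee":16}
After op 5 (replace /bt/g/cm 86): {"bt":{"g":{"cag":15,"cm":86,"uqj":79},"i":{"y":56,"ye":85},"rqw":{"di":39,"pj":19,"s":60},"xqa":{"c":3,"o":10,"u":71}},"ee":16}
After op 6 (add /ee 43): {"bt":{"g":{"cag":15,"cm":86,"uqj":79},"i":{"y":56,"ye":85},"rqw":{"di":39,"pj":19,"s":60},"xqa":{"c":3,"o":10,"u":71}},"ee":43}
After op 7 (add /l 21): {"bt":{"g":{"cag":15,"cm":86,"uqj":79},"i":{"y":56,"ye":85},"rqw":{"di":39,"pj":19,"s":60},"xqa":{"c":3,"o":10,"u":71}},"ee":43,"l":21}
After op 8 (replace /bt/g/cm 5): {"bt":{"g":{"cag":15,"cm":5,"uqj":79},"i":{"y":56,"ye":85},"rqw":{"di":39,"pj":19,"s":60},"xqa":{"c":3,"o":10,"u":71}},"ee":43,"l":21}
After op 9 (add /bt/rqw/di 18): {"bt":{"g":{"cag":15,"cm":5,"uqj":79},"i":{"y":56,"ye":85},"rqw":{"di":18,"pj":19,"s":60},"xqa":{"c":3,"o":10,"u":71}},"ee":43,"l":21}
After op 10 (replace /bt/g/cm 50): {"bt":{"g":{"cag":15,"cm":50,"uqj":79},"i":{"y":56,"ye":85},"rqw":{"di":18,"pj":19,"s":60},"xqa":{"c":3,"o":10,"u":71}},"ee":43,"l":21}
After op 11 (add /bt/g/hez 96): {"bt":{"g":{"cag":15,"cm":50,"hez":96,"uqj":79},"i":{"y":56,"ye":85},"rqw":{"di":18,"pj":19,"s":60},"xqa":{"c":3,"o":10,"u":71}},"ee":43,"l":21}
After op 12 (replace /bt/g/hez 68): {"bt":{"g":{"cag":15,"cm":50,"hez":68,"uqj":79},"i":{"y":56,"ye":85},"rqw":{"di":18,"pj":19,"s":60},"xqa":{"c":3,"o":10,"u":71}},"ee":43,"l":21}
After op 13 (replace /bt/i/y 60): {"bt":{"g":{"cag":15,"cm":50,"hez":68,"uqj":79},"i":{"y":60,"ye":85},"rqw":{"di":18,"pj":19,"s":60},"xqa":{"c":3,"o":10,"u":71}},"ee":43,"l":21}
After op 14 (remove /bt/g/uqj): {"bt":{"g":{"cag":15,"cm":50,"hez":68},"i":{"y":60,"ye":85},"rqw":{"di":18,"pj":19,"s":60},"xqa":{"c":3,"o":10,"u":71}},"ee":43,"l":21}
After op 15 (remove /bt/rqw/pj): {"bt":{"g":{"cag":15,"cm":50,"hez":68},"i":{"y":60,"ye":85},"rqw":{"di":18,"s":60},"xqa":{"c":3,"o":10,"u":71}},"ee":43,"l":21}
After op 16 (remove /bt/rqw/s): {"bt":{"g":{"cag":15,"cm":50,"hez":68},"i":{"y":60,"ye":85},"rqw":{"di":18},"xqa":{"c":3,"o":10,"u":71}},"ee":43,"l":21}
After op 17 (remove /ee): {"bt":{"g":{"cag":15,"cm":50,"hez":68},"i":{"y":60,"ye":85},"rqw":{"di":18},"xqa":{"c":3,"o":10,"u":71}},"l":21}
After op 18 (add /tq 46): {"bt":{"g":{"cag":15,"cm":50,"hez":68},"i":{"y":60,"ye":85},"rqw":{"di":18},"xqa":{"c":3,"o":10,"u":71}},"l":21,"tq":46}
After op 19 (add /bt/rqw/t 16): {"bt":{"g":{"cag":15,"cm":50,"hez":68},"i":{"y":60,"ye":85},"rqw":{"di":18,"t":16},"xqa":{"c":3,"o":10,"u":71}},"l":21,"tq":46}
After op 20 (add /mke 59): {"bt":{"g":{"cag":15,"cm":50,"hez":68},"i":{"y":60,"ye":85},"rqw":{"di":18,"t":16},"xqa":{"c":3,"o":10,"u":71}},"l":21,"mke":59,"tq":46}
After op 21 (remove /bt/xqa/u): {"bt":{"g":{"cag":15,"cm":50,"hez":68},"i":{"y":60,"ye":85},"rqw":{"di":18,"t":16},"xqa":{"c":3,"o":10}},"l":21,"mke":59,"tq":46}
After op 22 (replace /bt/xqa/c 62): {"bt":{"g":{"cag":15,"cm":50,"hez":68},"i":{"y":60,"ye":85},"rqw":{"di":18,"t":16},"xqa":{"c":62,"o":10}},"l":21,"mke":59,"tq":46}
Size at path /bt/g: 3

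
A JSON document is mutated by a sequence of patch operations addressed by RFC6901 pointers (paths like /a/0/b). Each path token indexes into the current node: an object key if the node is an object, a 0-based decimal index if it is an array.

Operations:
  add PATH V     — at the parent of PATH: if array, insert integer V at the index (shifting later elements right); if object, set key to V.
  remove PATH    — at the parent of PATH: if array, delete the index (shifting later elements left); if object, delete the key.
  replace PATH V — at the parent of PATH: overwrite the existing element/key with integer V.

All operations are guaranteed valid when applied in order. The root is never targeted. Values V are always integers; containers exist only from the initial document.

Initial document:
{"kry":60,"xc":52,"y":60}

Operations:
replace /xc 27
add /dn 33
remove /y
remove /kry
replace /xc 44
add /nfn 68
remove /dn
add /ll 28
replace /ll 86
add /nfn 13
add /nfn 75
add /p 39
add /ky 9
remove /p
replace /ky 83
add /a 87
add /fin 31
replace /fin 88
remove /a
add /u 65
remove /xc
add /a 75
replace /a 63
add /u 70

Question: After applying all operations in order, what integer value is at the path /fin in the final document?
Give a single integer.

After op 1 (replace /xc 27): {"kry":60,"xc":27,"y":60}
After op 2 (add /dn 33): {"dn":33,"kry":60,"xc":27,"y":60}
After op 3 (remove /y): {"dn":33,"kry":60,"xc":27}
After op 4 (remove /kry): {"dn":33,"xc":27}
After op 5 (replace /xc 44): {"dn":33,"xc":44}
After op 6 (add /nfn 68): {"dn":33,"nfn":68,"xc":44}
After op 7 (remove /dn): {"nfn":68,"xc":44}
After op 8 (add /ll 28): {"ll":28,"nfn":68,"xc":44}
After op 9 (replace /ll 86): {"ll":86,"nfn":68,"xc":44}
After op 10 (add /nfn 13): {"ll":86,"nfn":13,"xc":44}
After op 11 (add /nfn 75): {"ll":86,"nfn":75,"xc":44}
After op 12 (add /p 39): {"ll":86,"nfn":75,"p":39,"xc":44}
After op 13 (add /ky 9): {"ky":9,"ll":86,"nfn":75,"p":39,"xc":44}
After op 14 (remove /p): {"ky":9,"ll":86,"nfn":75,"xc":44}
After op 15 (replace /ky 83): {"ky":83,"ll":86,"nfn":75,"xc":44}
After op 16 (add /a 87): {"a":87,"ky":83,"ll":86,"nfn":75,"xc":44}
After op 17 (add /fin 31): {"a":87,"fin":31,"ky":83,"ll":86,"nfn":75,"xc":44}
After op 18 (replace /fin 88): {"a":87,"fin":88,"ky":83,"ll":86,"nfn":75,"xc":44}
After op 19 (remove /a): {"fin":88,"ky":83,"ll":86,"nfn":75,"xc":44}
After op 20 (add /u 65): {"fin":88,"ky":83,"ll":86,"nfn":75,"u":65,"xc":44}
After op 21 (remove /xc): {"fin":88,"ky":83,"ll":86,"nfn":75,"u":65}
After op 22 (add /a 75): {"a":75,"fin":88,"ky":83,"ll":86,"nfn":75,"u":65}
After op 23 (replace /a 63): {"a":63,"fin":88,"ky":83,"ll":86,"nfn":75,"u":65}
After op 24 (add /u 70): {"a":63,"fin":88,"ky":83,"ll":86,"nfn":75,"u":70}
Value at /fin: 88

Answer: 88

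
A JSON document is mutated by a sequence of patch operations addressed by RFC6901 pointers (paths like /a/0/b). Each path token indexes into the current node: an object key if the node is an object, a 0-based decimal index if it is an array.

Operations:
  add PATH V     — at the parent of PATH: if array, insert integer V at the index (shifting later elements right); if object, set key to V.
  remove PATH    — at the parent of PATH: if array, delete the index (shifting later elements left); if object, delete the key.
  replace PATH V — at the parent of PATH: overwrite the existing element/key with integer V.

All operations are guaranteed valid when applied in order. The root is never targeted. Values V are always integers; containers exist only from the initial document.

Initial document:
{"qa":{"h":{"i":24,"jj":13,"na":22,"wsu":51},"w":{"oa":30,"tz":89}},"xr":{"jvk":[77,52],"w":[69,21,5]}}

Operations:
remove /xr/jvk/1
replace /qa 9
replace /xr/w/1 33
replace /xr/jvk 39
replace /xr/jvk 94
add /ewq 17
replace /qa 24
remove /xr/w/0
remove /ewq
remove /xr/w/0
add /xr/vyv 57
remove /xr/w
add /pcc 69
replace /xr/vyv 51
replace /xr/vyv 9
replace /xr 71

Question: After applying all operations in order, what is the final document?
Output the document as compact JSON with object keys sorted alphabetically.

Answer: {"pcc":69,"qa":24,"xr":71}

Derivation:
After op 1 (remove /xr/jvk/1): {"qa":{"h":{"i":24,"jj":13,"na":22,"wsu":51},"w":{"oa":30,"tz":89}},"xr":{"jvk":[77],"w":[69,21,5]}}
After op 2 (replace /qa 9): {"qa":9,"xr":{"jvk":[77],"w":[69,21,5]}}
After op 3 (replace /xr/w/1 33): {"qa":9,"xr":{"jvk":[77],"w":[69,33,5]}}
After op 4 (replace /xr/jvk 39): {"qa":9,"xr":{"jvk":39,"w":[69,33,5]}}
After op 5 (replace /xr/jvk 94): {"qa":9,"xr":{"jvk":94,"w":[69,33,5]}}
After op 6 (add /ewq 17): {"ewq":17,"qa":9,"xr":{"jvk":94,"w":[69,33,5]}}
After op 7 (replace /qa 24): {"ewq":17,"qa":24,"xr":{"jvk":94,"w":[69,33,5]}}
After op 8 (remove /xr/w/0): {"ewq":17,"qa":24,"xr":{"jvk":94,"w":[33,5]}}
After op 9 (remove /ewq): {"qa":24,"xr":{"jvk":94,"w":[33,5]}}
After op 10 (remove /xr/w/0): {"qa":24,"xr":{"jvk":94,"w":[5]}}
After op 11 (add /xr/vyv 57): {"qa":24,"xr":{"jvk":94,"vyv":57,"w":[5]}}
After op 12 (remove /xr/w): {"qa":24,"xr":{"jvk":94,"vyv":57}}
After op 13 (add /pcc 69): {"pcc":69,"qa":24,"xr":{"jvk":94,"vyv":57}}
After op 14 (replace /xr/vyv 51): {"pcc":69,"qa":24,"xr":{"jvk":94,"vyv":51}}
After op 15 (replace /xr/vyv 9): {"pcc":69,"qa":24,"xr":{"jvk":94,"vyv":9}}
After op 16 (replace /xr 71): {"pcc":69,"qa":24,"xr":71}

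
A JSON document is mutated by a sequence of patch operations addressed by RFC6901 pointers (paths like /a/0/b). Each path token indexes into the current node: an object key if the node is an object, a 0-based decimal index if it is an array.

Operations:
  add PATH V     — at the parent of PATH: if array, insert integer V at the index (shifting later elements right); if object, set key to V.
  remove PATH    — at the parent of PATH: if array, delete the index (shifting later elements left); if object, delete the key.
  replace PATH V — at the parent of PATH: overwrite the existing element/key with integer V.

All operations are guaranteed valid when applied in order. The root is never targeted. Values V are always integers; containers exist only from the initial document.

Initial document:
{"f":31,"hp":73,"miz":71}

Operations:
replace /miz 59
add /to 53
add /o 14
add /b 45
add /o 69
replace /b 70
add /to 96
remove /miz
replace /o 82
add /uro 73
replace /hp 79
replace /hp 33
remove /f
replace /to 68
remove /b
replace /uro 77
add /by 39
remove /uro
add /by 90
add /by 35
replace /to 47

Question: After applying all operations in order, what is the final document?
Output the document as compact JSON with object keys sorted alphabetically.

Answer: {"by":35,"hp":33,"o":82,"to":47}

Derivation:
After op 1 (replace /miz 59): {"f":31,"hp":73,"miz":59}
After op 2 (add /to 53): {"f":31,"hp":73,"miz":59,"to":53}
After op 3 (add /o 14): {"f":31,"hp":73,"miz":59,"o":14,"to":53}
After op 4 (add /b 45): {"b":45,"f":31,"hp":73,"miz":59,"o":14,"to":53}
After op 5 (add /o 69): {"b":45,"f":31,"hp":73,"miz":59,"o":69,"to":53}
After op 6 (replace /b 70): {"b":70,"f":31,"hp":73,"miz":59,"o":69,"to":53}
After op 7 (add /to 96): {"b":70,"f":31,"hp":73,"miz":59,"o":69,"to":96}
After op 8 (remove /miz): {"b":70,"f":31,"hp":73,"o":69,"to":96}
After op 9 (replace /o 82): {"b":70,"f":31,"hp":73,"o":82,"to":96}
After op 10 (add /uro 73): {"b":70,"f":31,"hp":73,"o":82,"to":96,"uro":73}
After op 11 (replace /hp 79): {"b":70,"f":31,"hp":79,"o":82,"to":96,"uro":73}
After op 12 (replace /hp 33): {"b":70,"f":31,"hp":33,"o":82,"to":96,"uro":73}
After op 13 (remove /f): {"b":70,"hp":33,"o":82,"to":96,"uro":73}
After op 14 (replace /to 68): {"b":70,"hp":33,"o":82,"to":68,"uro":73}
After op 15 (remove /b): {"hp":33,"o":82,"to":68,"uro":73}
After op 16 (replace /uro 77): {"hp":33,"o":82,"to":68,"uro":77}
After op 17 (add /by 39): {"by":39,"hp":33,"o":82,"to":68,"uro":77}
After op 18 (remove /uro): {"by":39,"hp":33,"o":82,"to":68}
After op 19 (add /by 90): {"by":90,"hp":33,"o":82,"to":68}
After op 20 (add /by 35): {"by":35,"hp":33,"o":82,"to":68}
After op 21 (replace /to 47): {"by":35,"hp":33,"o":82,"to":47}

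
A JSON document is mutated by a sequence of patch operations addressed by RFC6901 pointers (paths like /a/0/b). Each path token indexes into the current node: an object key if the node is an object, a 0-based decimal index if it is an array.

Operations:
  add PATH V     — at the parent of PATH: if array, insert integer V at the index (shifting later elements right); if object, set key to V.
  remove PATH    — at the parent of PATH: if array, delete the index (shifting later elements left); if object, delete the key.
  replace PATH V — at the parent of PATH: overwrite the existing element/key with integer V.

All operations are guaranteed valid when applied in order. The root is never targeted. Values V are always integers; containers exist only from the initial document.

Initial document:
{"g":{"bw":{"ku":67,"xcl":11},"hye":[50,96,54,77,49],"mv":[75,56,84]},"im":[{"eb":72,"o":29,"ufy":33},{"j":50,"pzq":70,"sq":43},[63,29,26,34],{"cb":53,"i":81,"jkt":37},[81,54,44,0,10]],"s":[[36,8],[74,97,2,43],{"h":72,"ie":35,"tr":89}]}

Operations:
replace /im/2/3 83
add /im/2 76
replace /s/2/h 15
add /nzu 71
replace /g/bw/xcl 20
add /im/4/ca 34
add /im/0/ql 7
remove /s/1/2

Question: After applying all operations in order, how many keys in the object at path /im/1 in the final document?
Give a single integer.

Answer: 3

Derivation:
After op 1 (replace /im/2/3 83): {"g":{"bw":{"ku":67,"xcl":11},"hye":[50,96,54,77,49],"mv":[75,56,84]},"im":[{"eb":72,"o":29,"ufy":33},{"j":50,"pzq":70,"sq":43},[63,29,26,83],{"cb":53,"i":81,"jkt":37},[81,54,44,0,10]],"s":[[36,8],[74,97,2,43],{"h":72,"ie":35,"tr":89}]}
After op 2 (add /im/2 76): {"g":{"bw":{"ku":67,"xcl":11},"hye":[50,96,54,77,49],"mv":[75,56,84]},"im":[{"eb":72,"o":29,"ufy":33},{"j":50,"pzq":70,"sq":43},76,[63,29,26,83],{"cb":53,"i":81,"jkt":37},[81,54,44,0,10]],"s":[[36,8],[74,97,2,43],{"h":72,"ie":35,"tr":89}]}
After op 3 (replace /s/2/h 15): {"g":{"bw":{"ku":67,"xcl":11},"hye":[50,96,54,77,49],"mv":[75,56,84]},"im":[{"eb":72,"o":29,"ufy":33},{"j":50,"pzq":70,"sq":43},76,[63,29,26,83],{"cb":53,"i":81,"jkt":37},[81,54,44,0,10]],"s":[[36,8],[74,97,2,43],{"h":15,"ie":35,"tr":89}]}
After op 4 (add /nzu 71): {"g":{"bw":{"ku":67,"xcl":11},"hye":[50,96,54,77,49],"mv":[75,56,84]},"im":[{"eb":72,"o":29,"ufy":33},{"j":50,"pzq":70,"sq":43},76,[63,29,26,83],{"cb":53,"i":81,"jkt":37},[81,54,44,0,10]],"nzu":71,"s":[[36,8],[74,97,2,43],{"h":15,"ie":35,"tr":89}]}
After op 5 (replace /g/bw/xcl 20): {"g":{"bw":{"ku":67,"xcl":20},"hye":[50,96,54,77,49],"mv":[75,56,84]},"im":[{"eb":72,"o":29,"ufy":33},{"j":50,"pzq":70,"sq":43},76,[63,29,26,83],{"cb":53,"i":81,"jkt":37},[81,54,44,0,10]],"nzu":71,"s":[[36,8],[74,97,2,43],{"h":15,"ie":35,"tr":89}]}
After op 6 (add /im/4/ca 34): {"g":{"bw":{"ku":67,"xcl":20},"hye":[50,96,54,77,49],"mv":[75,56,84]},"im":[{"eb":72,"o":29,"ufy":33},{"j":50,"pzq":70,"sq":43},76,[63,29,26,83],{"ca":34,"cb":53,"i":81,"jkt":37},[81,54,44,0,10]],"nzu":71,"s":[[36,8],[74,97,2,43],{"h":15,"ie":35,"tr":89}]}
After op 7 (add /im/0/ql 7): {"g":{"bw":{"ku":67,"xcl":20},"hye":[50,96,54,77,49],"mv":[75,56,84]},"im":[{"eb":72,"o":29,"ql":7,"ufy":33},{"j":50,"pzq":70,"sq":43},76,[63,29,26,83],{"ca":34,"cb":53,"i":81,"jkt":37},[81,54,44,0,10]],"nzu":71,"s":[[36,8],[74,97,2,43],{"h":15,"ie":35,"tr":89}]}
After op 8 (remove /s/1/2): {"g":{"bw":{"ku":67,"xcl":20},"hye":[50,96,54,77,49],"mv":[75,56,84]},"im":[{"eb":72,"o":29,"ql":7,"ufy":33},{"j":50,"pzq":70,"sq":43},76,[63,29,26,83],{"ca":34,"cb":53,"i":81,"jkt":37},[81,54,44,0,10]],"nzu":71,"s":[[36,8],[74,97,43],{"h":15,"ie":35,"tr":89}]}
Size at path /im/1: 3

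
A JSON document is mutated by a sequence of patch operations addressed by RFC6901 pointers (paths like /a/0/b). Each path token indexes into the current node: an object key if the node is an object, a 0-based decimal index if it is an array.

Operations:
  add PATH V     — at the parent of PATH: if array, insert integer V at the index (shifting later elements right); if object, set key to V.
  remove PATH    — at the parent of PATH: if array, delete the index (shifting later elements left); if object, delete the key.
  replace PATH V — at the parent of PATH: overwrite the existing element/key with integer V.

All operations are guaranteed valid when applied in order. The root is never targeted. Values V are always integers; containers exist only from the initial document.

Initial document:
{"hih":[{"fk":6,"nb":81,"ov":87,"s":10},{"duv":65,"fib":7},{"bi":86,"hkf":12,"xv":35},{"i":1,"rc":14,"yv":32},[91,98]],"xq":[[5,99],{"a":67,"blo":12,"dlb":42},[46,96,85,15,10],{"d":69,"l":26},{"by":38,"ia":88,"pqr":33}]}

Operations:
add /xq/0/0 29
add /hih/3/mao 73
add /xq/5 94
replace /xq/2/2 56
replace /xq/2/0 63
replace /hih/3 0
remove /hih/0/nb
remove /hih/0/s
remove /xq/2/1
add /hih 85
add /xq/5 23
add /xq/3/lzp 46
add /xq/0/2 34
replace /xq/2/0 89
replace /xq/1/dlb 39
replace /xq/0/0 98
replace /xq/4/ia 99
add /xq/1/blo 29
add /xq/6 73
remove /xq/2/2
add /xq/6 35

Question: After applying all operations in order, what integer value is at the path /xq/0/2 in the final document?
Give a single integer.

After op 1 (add /xq/0/0 29): {"hih":[{"fk":6,"nb":81,"ov":87,"s":10},{"duv":65,"fib":7},{"bi":86,"hkf":12,"xv":35},{"i":1,"rc":14,"yv":32},[91,98]],"xq":[[29,5,99],{"a":67,"blo":12,"dlb":42},[46,96,85,15,10],{"d":69,"l":26},{"by":38,"ia":88,"pqr":33}]}
After op 2 (add /hih/3/mao 73): {"hih":[{"fk":6,"nb":81,"ov":87,"s":10},{"duv":65,"fib":7},{"bi":86,"hkf":12,"xv":35},{"i":1,"mao":73,"rc":14,"yv":32},[91,98]],"xq":[[29,5,99],{"a":67,"blo":12,"dlb":42},[46,96,85,15,10],{"d":69,"l":26},{"by":38,"ia":88,"pqr":33}]}
After op 3 (add /xq/5 94): {"hih":[{"fk":6,"nb":81,"ov":87,"s":10},{"duv":65,"fib":7},{"bi":86,"hkf":12,"xv":35},{"i":1,"mao":73,"rc":14,"yv":32},[91,98]],"xq":[[29,5,99],{"a":67,"blo":12,"dlb":42},[46,96,85,15,10],{"d":69,"l":26},{"by":38,"ia":88,"pqr":33},94]}
After op 4 (replace /xq/2/2 56): {"hih":[{"fk":6,"nb":81,"ov":87,"s":10},{"duv":65,"fib":7},{"bi":86,"hkf":12,"xv":35},{"i":1,"mao":73,"rc":14,"yv":32},[91,98]],"xq":[[29,5,99],{"a":67,"blo":12,"dlb":42},[46,96,56,15,10],{"d":69,"l":26},{"by":38,"ia":88,"pqr":33},94]}
After op 5 (replace /xq/2/0 63): {"hih":[{"fk":6,"nb":81,"ov":87,"s":10},{"duv":65,"fib":7},{"bi":86,"hkf":12,"xv":35},{"i":1,"mao":73,"rc":14,"yv":32},[91,98]],"xq":[[29,5,99],{"a":67,"blo":12,"dlb":42},[63,96,56,15,10],{"d":69,"l":26},{"by":38,"ia":88,"pqr":33},94]}
After op 6 (replace /hih/3 0): {"hih":[{"fk":6,"nb":81,"ov":87,"s":10},{"duv":65,"fib":7},{"bi":86,"hkf":12,"xv":35},0,[91,98]],"xq":[[29,5,99],{"a":67,"blo":12,"dlb":42},[63,96,56,15,10],{"d":69,"l":26},{"by":38,"ia":88,"pqr":33},94]}
After op 7 (remove /hih/0/nb): {"hih":[{"fk":6,"ov":87,"s":10},{"duv":65,"fib":7},{"bi":86,"hkf":12,"xv":35},0,[91,98]],"xq":[[29,5,99],{"a":67,"blo":12,"dlb":42},[63,96,56,15,10],{"d":69,"l":26},{"by":38,"ia":88,"pqr":33},94]}
After op 8 (remove /hih/0/s): {"hih":[{"fk":6,"ov":87},{"duv":65,"fib":7},{"bi":86,"hkf":12,"xv":35},0,[91,98]],"xq":[[29,5,99],{"a":67,"blo":12,"dlb":42},[63,96,56,15,10],{"d":69,"l":26},{"by":38,"ia":88,"pqr":33},94]}
After op 9 (remove /xq/2/1): {"hih":[{"fk":6,"ov":87},{"duv":65,"fib":7},{"bi":86,"hkf":12,"xv":35},0,[91,98]],"xq":[[29,5,99],{"a":67,"blo":12,"dlb":42},[63,56,15,10],{"d":69,"l":26},{"by":38,"ia":88,"pqr":33},94]}
After op 10 (add /hih 85): {"hih":85,"xq":[[29,5,99],{"a":67,"blo":12,"dlb":42},[63,56,15,10],{"d":69,"l":26},{"by":38,"ia":88,"pqr":33},94]}
After op 11 (add /xq/5 23): {"hih":85,"xq":[[29,5,99],{"a":67,"blo":12,"dlb":42},[63,56,15,10],{"d":69,"l":26},{"by":38,"ia":88,"pqr":33},23,94]}
After op 12 (add /xq/3/lzp 46): {"hih":85,"xq":[[29,5,99],{"a":67,"blo":12,"dlb":42},[63,56,15,10],{"d":69,"l":26,"lzp":46},{"by":38,"ia":88,"pqr":33},23,94]}
After op 13 (add /xq/0/2 34): {"hih":85,"xq":[[29,5,34,99],{"a":67,"blo":12,"dlb":42},[63,56,15,10],{"d":69,"l":26,"lzp":46},{"by":38,"ia":88,"pqr":33},23,94]}
After op 14 (replace /xq/2/0 89): {"hih":85,"xq":[[29,5,34,99],{"a":67,"blo":12,"dlb":42},[89,56,15,10],{"d":69,"l":26,"lzp":46},{"by":38,"ia":88,"pqr":33},23,94]}
After op 15 (replace /xq/1/dlb 39): {"hih":85,"xq":[[29,5,34,99],{"a":67,"blo":12,"dlb":39},[89,56,15,10],{"d":69,"l":26,"lzp":46},{"by":38,"ia":88,"pqr":33},23,94]}
After op 16 (replace /xq/0/0 98): {"hih":85,"xq":[[98,5,34,99],{"a":67,"blo":12,"dlb":39},[89,56,15,10],{"d":69,"l":26,"lzp":46},{"by":38,"ia":88,"pqr":33},23,94]}
After op 17 (replace /xq/4/ia 99): {"hih":85,"xq":[[98,5,34,99],{"a":67,"blo":12,"dlb":39},[89,56,15,10],{"d":69,"l":26,"lzp":46},{"by":38,"ia":99,"pqr":33},23,94]}
After op 18 (add /xq/1/blo 29): {"hih":85,"xq":[[98,5,34,99],{"a":67,"blo":29,"dlb":39},[89,56,15,10],{"d":69,"l":26,"lzp":46},{"by":38,"ia":99,"pqr":33},23,94]}
After op 19 (add /xq/6 73): {"hih":85,"xq":[[98,5,34,99],{"a":67,"blo":29,"dlb":39},[89,56,15,10],{"d":69,"l":26,"lzp":46},{"by":38,"ia":99,"pqr":33},23,73,94]}
After op 20 (remove /xq/2/2): {"hih":85,"xq":[[98,5,34,99],{"a":67,"blo":29,"dlb":39},[89,56,10],{"d":69,"l":26,"lzp":46},{"by":38,"ia":99,"pqr":33},23,73,94]}
After op 21 (add /xq/6 35): {"hih":85,"xq":[[98,5,34,99],{"a":67,"blo":29,"dlb":39},[89,56,10],{"d":69,"l":26,"lzp":46},{"by":38,"ia":99,"pqr":33},23,35,73,94]}
Value at /xq/0/2: 34

Answer: 34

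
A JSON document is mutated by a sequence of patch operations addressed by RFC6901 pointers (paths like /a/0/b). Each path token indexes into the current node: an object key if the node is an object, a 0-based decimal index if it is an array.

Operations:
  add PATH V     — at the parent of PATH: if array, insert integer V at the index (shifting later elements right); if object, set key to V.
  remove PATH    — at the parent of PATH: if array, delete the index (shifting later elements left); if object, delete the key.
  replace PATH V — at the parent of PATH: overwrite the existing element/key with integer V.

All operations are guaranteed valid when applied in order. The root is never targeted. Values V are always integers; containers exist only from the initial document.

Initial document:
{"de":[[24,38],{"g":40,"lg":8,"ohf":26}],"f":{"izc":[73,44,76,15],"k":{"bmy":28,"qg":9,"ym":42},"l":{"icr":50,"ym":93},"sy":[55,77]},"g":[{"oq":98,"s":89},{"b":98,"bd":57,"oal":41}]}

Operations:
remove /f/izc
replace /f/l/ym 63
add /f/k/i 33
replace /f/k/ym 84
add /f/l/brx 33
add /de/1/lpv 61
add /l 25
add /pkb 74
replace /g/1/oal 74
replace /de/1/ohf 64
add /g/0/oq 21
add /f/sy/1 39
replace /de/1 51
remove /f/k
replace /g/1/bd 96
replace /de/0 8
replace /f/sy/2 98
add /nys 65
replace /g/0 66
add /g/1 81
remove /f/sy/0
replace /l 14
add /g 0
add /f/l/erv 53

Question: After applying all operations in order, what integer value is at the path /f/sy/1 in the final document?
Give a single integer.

After op 1 (remove /f/izc): {"de":[[24,38],{"g":40,"lg":8,"ohf":26}],"f":{"k":{"bmy":28,"qg":9,"ym":42},"l":{"icr":50,"ym":93},"sy":[55,77]},"g":[{"oq":98,"s":89},{"b":98,"bd":57,"oal":41}]}
After op 2 (replace /f/l/ym 63): {"de":[[24,38],{"g":40,"lg":8,"ohf":26}],"f":{"k":{"bmy":28,"qg":9,"ym":42},"l":{"icr":50,"ym":63},"sy":[55,77]},"g":[{"oq":98,"s":89},{"b":98,"bd":57,"oal":41}]}
After op 3 (add /f/k/i 33): {"de":[[24,38],{"g":40,"lg":8,"ohf":26}],"f":{"k":{"bmy":28,"i":33,"qg":9,"ym":42},"l":{"icr":50,"ym":63},"sy":[55,77]},"g":[{"oq":98,"s":89},{"b":98,"bd":57,"oal":41}]}
After op 4 (replace /f/k/ym 84): {"de":[[24,38],{"g":40,"lg":8,"ohf":26}],"f":{"k":{"bmy":28,"i":33,"qg":9,"ym":84},"l":{"icr":50,"ym":63},"sy":[55,77]},"g":[{"oq":98,"s":89},{"b":98,"bd":57,"oal":41}]}
After op 5 (add /f/l/brx 33): {"de":[[24,38],{"g":40,"lg":8,"ohf":26}],"f":{"k":{"bmy":28,"i":33,"qg":9,"ym":84},"l":{"brx":33,"icr":50,"ym":63},"sy":[55,77]},"g":[{"oq":98,"s":89},{"b":98,"bd":57,"oal":41}]}
After op 6 (add /de/1/lpv 61): {"de":[[24,38],{"g":40,"lg":8,"lpv":61,"ohf":26}],"f":{"k":{"bmy":28,"i":33,"qg":9,"ym":84},"l":{"brx":33,"icr":50,"ym":63},"sy":[55,77]},"g":[{"oq":98,"s":89},{"b":98,"bd":57,"oal":41}]}
After op 7 (add /l 25): {"de":[[24,38],{"g":40,"lg":8,"lpv":61,"ohf":26}],"f":{"k":{"bmy":28,"i":33,"qg":9,"ym":84},"l":{"brx":33,"icr":50,"ym":63},"sy":[55,77]},"g":[{"oq":98,"s":89},{"b":98,"bd":57,"oal":41}],"l":25}
After op 8 (add /pkb 74): {"de":[[24,38],{"g":40,"lg":8,"lpv":61,"ohf":26}],"f":{"k":{"bmy":28,"i":33,"qg":9,"ym":84},"l":{"brx":33,"icr":50,"ym":63},"sy":[55,77]},"g":[{"oq":98,"s":89},{"b":98,"bd":57,"oal":41}],"l":25,"pkb":74}
After op 9 (replace /g/1/oal 74): {"de":[[24,38],{"g":40,"lg":8,"lpv":61,"ohf":26}],"f":{"k":{"bmy":28,"i":33,"qg":9,"ym":84},"l":{"brx":33,"icr":50,"ym":63},"sy":[55,77]},"g":[{"oq":98,"s":89},{"b":98,"bd":57,"oal":74}],"l":25,"pkb":74}
After op 10 (replace /de/1/ohf 64): {"de":[[24,38],{"g":40,"lg":8,"lpv":61,"ohf":64}],"f":{"k":{"bmy":28,"i":33,"qg":9,"ym":84},"l":{"brx":33,"icr":50,"ym":63},"sy":[55,77]},"g":[{"oq":98,"s":89},{"b":98,"bd":57,"oal":74}],"l":25,"pkb":74}
After op 11 (add /g/0/oq 21): {"de":[[24,38],{"g":40,"lg":8,"lpv":61,"ohf":64}],"f":{"k":{"bmy":28,"i":33,"qg":9,"ym":84},"l":{"brx":33,"icr":50,"ym":63},"sy":[55,77]},"g":[{"oq":21,"s":89},{"b":98,"bd":57,"oal":74}],"l":25,"pkb":74}
After op 12 (add /f/sy/1 39): {"de":[[24,38],{"g":40,"lg":8,"lpv":61,"ohf":64}],"f":{"k":{"bmy":28,"i":33,"qg":9,"ym":84},"l":{"brx":33,"icr":50,"ym":63},"sy":[55,39,77]},"g":[{"oq":21,"s":89},{"b":98,"bd":57,"oal":74}],"l":25,"pkb":74}
After op 13 (replace /de/1 51): {"de":[[24,38],51],"f":{"k":{"bmy":28,"i":33,"qg":9,"ym":84},"l":{"brx":33,"icr":50,"ym":63},"sy":[55,39,77]},"g":[{"oq":21,"s":89},{"b":98,"bd":57,"oal":74}],"l":25,"pkb":74}
After op 14 (remove /f/k): {"de":[[24,38],51],"f":{"l":{"brx":33,"icr":50,"ym":63},"sy":[55,39,77]},"g":[{"oq":21,"s":89},{"b":98,"bd":57,"oal":74}],"l":25,"pkb":74}
After op 15 (replace /g/1/bd 96): {"de":[[24,38],51],"f":{"l":{"brx":33,"icr":50,"ym":63},"sy":[55,39,77]},"g":[{"oq":21,"s":89},{"b":98,"bd":96,"oal":74}],"l":25,"pkb":74}
After op 16 (replace /de/0 8): {"de":[8,51],"f":{"l":{"brx":33,"icr":50,"ym":63},"sy":[55,39,77]},"g":[{"oq":21,"s":89},{"b":98,"bd":96,"oal":74}],"l":25,"pkb":74}
After op 17 (replace /f/sy/2 98): {"de":[8,51],"f":{"l":{"brx":33,"icr":50,"ym":63},"sy":[55,39,98]},"g":[{"oq":21,"s":89},{"b":98,"bd":96,"oal":74}],"l":25,"pkb":74}
After op 18 (add /nys 65): {"de":[8,51],"f":{"l":{"brx":33,"icr":50,"ym":63},"sy":[55,39,98]},"g":[{"oq":21,"s":89},{"b":98,"bd":96,"oal":74}],"l":25,"nys":65,"pkb":74}
After op 19 (replace /g/0 66): {"de":[8,51],"f":{"l":{"brx":33,"icr":50,"ym":63},"sy":[55,39,98]},"g":[66,{"b":98,"bd":96,"oal":74}],"l":25,"nys":65,"pkb":74}
After op 20 (add /g/1 81): {"de":[8,51],"f":{"l":{"brx":33,"icr":50,"ym":63},"sy":[55,39,98]},"g":[66,81,{"b":98,"bd":96,"oal":74}],"l":25,"nys":65,"pkb":74}
After op 21 (remove /f/sy/0): {"de":[8,51],"f":{"l":{"brx":33,"icr":50,"ym":63},"sy":[39,98]},"g":[66,81,{"b":98,"bd":96,"oal":74}],"l":25,"nys":65,"pkb":74}
After op 22 (replace /l 14): {"de":[8,51],"f":{"l":{"brx":33,"icr":50,"ym":63},"sy":[39,98]},"g":[66,81,{"b":98,"bd":96,"oal":74}],"l":14,"nys":65,"pkb":74}
After op 23 (add /g 0): {"de":[8,51],"f":{"l":{"brx":33,"icr":50,"ym":63},"sy":[39,98]},"g":0,"l":14,"nys":65,"pkb":74}
After op 24 (add /f/l/erv 53): {"de":[8,51],"f":{"l":{"brx":33,"erv":53,"icr":50,"ym":63},"sy":[39,98]},"g":0,"l":14,"nys":65,"pkb":74}
Value at /f/sy/1: 98

Answer: 98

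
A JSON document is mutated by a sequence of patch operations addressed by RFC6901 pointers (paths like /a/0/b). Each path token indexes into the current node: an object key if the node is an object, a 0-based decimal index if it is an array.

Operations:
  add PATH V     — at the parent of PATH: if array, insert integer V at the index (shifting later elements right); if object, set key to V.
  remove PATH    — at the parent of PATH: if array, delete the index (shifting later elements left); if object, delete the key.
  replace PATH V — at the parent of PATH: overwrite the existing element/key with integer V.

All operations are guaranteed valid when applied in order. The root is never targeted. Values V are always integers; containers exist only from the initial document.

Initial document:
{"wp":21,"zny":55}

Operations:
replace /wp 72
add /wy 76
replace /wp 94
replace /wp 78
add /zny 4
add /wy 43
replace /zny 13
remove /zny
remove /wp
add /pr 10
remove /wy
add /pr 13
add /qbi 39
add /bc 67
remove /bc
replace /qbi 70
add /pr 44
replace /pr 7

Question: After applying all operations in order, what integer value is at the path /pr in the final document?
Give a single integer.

Answer: 7

Derivation:
After op 1 (replace /wp 72): {"wp":72,"zny":55}
After op 2 (add /wy 76): {"wp":72,"wy":76,"zny":55}
After op 3 (replace /wp 94): {"wp":94,"wy":76,"zny":55}
After op 4 (replace /wp 78): {"wp":78,"wy":76,"zny":55}
After op 5 (add /zny 4): {"wp":78,"wy":76,"zny":4}
After op 6 (add /wy 43): {"wp":78,"wy":43,"zny":4}
After op 7 (replace /zny 13): {"wp":78,"wy":43,"zny":13}
After op 8 (remove /zny): {"wp":78,"wy":43}
After op 9 (remove /wp): {"wy":43}
After op 10 (add /pr 10): {"pr":10,"wy":43}
After op 11 (remove /wy): {"pr":10}
After op 12 (add /pr 13): {"pr":13}
After op 13 (add /qbi 39): {"pr":13,"qbi":39}
After op 14 (add /bc 67): {"bc":67,"pr":13,"qbi":39}
After op 15 (remove /bc): {"pr":13,"qbi":39}
After op 16 (replace /qbi 70): {"pr":13,"qbi":70}
After op 17 (add /pr 44): {"pr":44,"qbi":70}
After op 18 (replace /pr 7): {"pr":7,"qbi":70}
Value at /pr: 7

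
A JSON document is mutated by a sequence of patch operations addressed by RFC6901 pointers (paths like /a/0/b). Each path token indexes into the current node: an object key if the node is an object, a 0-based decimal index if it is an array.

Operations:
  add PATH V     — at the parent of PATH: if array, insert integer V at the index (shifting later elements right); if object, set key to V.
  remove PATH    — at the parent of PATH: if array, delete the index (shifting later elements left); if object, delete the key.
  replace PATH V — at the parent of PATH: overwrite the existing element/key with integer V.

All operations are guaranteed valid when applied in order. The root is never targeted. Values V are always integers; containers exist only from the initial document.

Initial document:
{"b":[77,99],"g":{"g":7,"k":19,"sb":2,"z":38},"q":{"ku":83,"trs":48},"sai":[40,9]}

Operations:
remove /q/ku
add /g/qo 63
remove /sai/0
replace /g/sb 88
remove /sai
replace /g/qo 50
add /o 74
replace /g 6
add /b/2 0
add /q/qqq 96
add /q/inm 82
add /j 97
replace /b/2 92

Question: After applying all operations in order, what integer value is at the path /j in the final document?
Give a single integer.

After op 1 (remove /q/ku): {"b":[77,99],"g":{"g":7,"k":19,"sb":2,"z":38},"q":{"trs":48},"sai":[40,9]}
After op 2 (add /g/qo 63): {"b":[77,99],"g":{"g":7,"k":19,"qo":63,"sb":2,"z":38},"q":{"trs":48},"sai":[40,9]}
After op 3 (remove /sai/0): {"b":[77,99],"g":{"g":7,"k":19,"qo":63,"sb":2,"z":38},"q":{"trs":48},"sai":[9]}
After op 4 (replace /g/sb 88): {"b":[77,99],"g":{"g":7,"k":19,"qo":63,"sb":88,"z":38},"q":{"trs":48},"sai":[9]}
After op 5 (remove /sai): {"b":[77,99],"g":{"g":7,"k":19,"qo":63,"sb":88,"z":38},"q":{"trs":48}}
After op 6 (replace /g/qo 50): {"b":[77,99],"g":{"g":7,"k":19,"qo":50,"sb":88,"z":38},"q":{"trs":48}}
After op 7 (add /o 74): {"b":[77,99],"g":{"g":7,"k":19,"qo":50,"sb":88,"z":38},"o":74,"q":{"trs":48}}
After op 8 (replace /g 6): {"b":[77,99],"g":6,"o":74,"q":{"trs":48}}
After op 9 (add /b/2 0): {"b":[77,99,0],"g":6,"o":74,"q":{"trs":48}}
After op 10 (add /q/qqq 96): {"b":[77,99,0],"g":6,"o":74,"q":{"qqq":96,"trs":48}}
After op 11 (add /q/inm 82): {"b":[77,99,0],"g":6,"o":74,"q":{"inm":82,"qqq":96,"trs":48}}
After op 12 (add /j 97): {"b":[77,99,0],"g":6,"j":97,"o":74,"q":{"inm":82,"qqq":96,"trs":48}}
After op 13 (replace /b/2 92): {"b":[77,99,92],"g":6,"j":97,"o":74,"q":{"inm":82,"qqq":96,"trs":48}}
Value at /j: 97

Answer: 97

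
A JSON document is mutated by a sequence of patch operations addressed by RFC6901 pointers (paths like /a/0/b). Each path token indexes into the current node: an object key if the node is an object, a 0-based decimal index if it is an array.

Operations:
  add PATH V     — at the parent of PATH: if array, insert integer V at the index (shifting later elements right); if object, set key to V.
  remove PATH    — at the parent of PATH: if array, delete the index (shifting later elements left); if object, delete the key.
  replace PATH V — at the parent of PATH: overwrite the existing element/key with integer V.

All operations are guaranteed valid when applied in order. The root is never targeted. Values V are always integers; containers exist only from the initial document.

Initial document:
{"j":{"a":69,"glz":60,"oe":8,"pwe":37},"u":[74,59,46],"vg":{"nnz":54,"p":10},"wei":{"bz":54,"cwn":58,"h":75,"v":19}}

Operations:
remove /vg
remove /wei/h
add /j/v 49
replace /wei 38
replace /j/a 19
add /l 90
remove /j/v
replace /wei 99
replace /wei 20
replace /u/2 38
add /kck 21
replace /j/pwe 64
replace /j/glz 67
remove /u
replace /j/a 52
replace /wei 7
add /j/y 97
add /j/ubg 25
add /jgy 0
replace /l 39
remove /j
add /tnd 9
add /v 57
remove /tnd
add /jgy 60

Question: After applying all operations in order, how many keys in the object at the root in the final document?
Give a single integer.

Answer: 5

Derivation:
After op 1 (remove /vg): {"j":{"a":69,"glz":60,"oe":8,"pwe":37},"u":[74,59,46],"wei":{"bz":54,"cwn":58,"h":75,"v":19}}
After op 2 (remove /wei/h): {"j":{"a":69,"glz":60,"oe":8,"pwe":37},"u":[74,59,46],"wei":{"bz":54,"cwn":58,"v":19}}
After op 3 (add /j/v 49): {"j":{"a":69,"glz":60,"oe":8,"pwe":37,"v":49},"u":[74,59,46],"wei":{"bz":54,"cwn":58,"v":19}}
After op 4 (replace /wei 38): {"j":{"a":69,"glz":60,"oe":8,"pwe":37,"v":49},"u":[74,59,46],"wei":38}
After op 5 (replace /j/a 19): {"j":{"a":19,"glz":60,"oe":8,"pwe":37,"v":49},"u":[74,59,46],"wei":38}
After op 6 (add /l 90): {"j":{"a":19,"glz":60,"oe":8,"pwe":37,"v":49},"l":90,"u":[74,59,46],"wei":38}
After op 7 (remove /j/v): {"j":{"a":19,"glz":60,"oe":8,"pwe":37},"l":90,"u":[74,59,46],"wei":38}
After op 8 (replace /wei 99): {"j":{"a":19,"glz":60,"oe":8,"pwe":37},"l":90,"u":[74,59,46],"wei":99}
After op 9 (replace /wei 20): {"j":{"a":19,"glz":60,"oe":8,"pwe":37},"l":90,"u":[74,59,46],"wei":20}
After op 10 (replace /u/2 38): {"j":{"a":19,"glz":60,"oe":8,"pwe":37},"l":90,"u":[74,59,38],"wei":20}
After op 11 (add /kck 21): {"j":{"a":19,"glz":60,"oe":8,"pwe":37},"kck":21,"l":90,"u":[74,59,38],"wei":20}
After op 12 (replace /j/pwe 64): {"j":{"a":19,"glz":60,"oe":8,"pwe":64},"kck":21,"l":90,"u":[74,59,38],"wei":20}
After op 13 (replace /j/glz 67): {"j":{"a":19,"glz":67,"oe":8,"pwe":64},"kck":21,"l":90,"u":[74,59,38],"wei":20}
After op 14 (remove /u): {"j":{"a":19,"glz":67,"oe":8,"pwe":64},"kck":21,"l":90,"wei":20}
After op 15 (replace /j/a 52): {"j":{"a":52,"glz":67,"oe":8,"pwe":64},"kck":21,"l":90,"wei":20}
After op 16 (replace /wei 7): {"j":{"a":52,"glz":67,"oe":8,"pwe":64},"kck":21,"l":90,"wei":7}
After op 17 (add /j/y 97): {"j":{"a":52,"glz":67,"oe":8,"pwe":64,"y":97},"kck":21,"l":90,"wei":7}
After op 18 (add /j/ubg 25): {"j":{"a":52,"glz":67,"oe":8,"pwe":64,"ubg":25,"y":97},"kck":21,"l":90,"wei":7}
After op 19 (add /jgy 0): {"j":{"a":52,"glz":67,"oe":8,"pwe":64,"ubg":25,"y":97},"jgy":0,"kck":21,"l":90,"wei":7}
After op 20 (replace /l 39): {"j":{"a":52,"glz":67,"oe":8,"pwe":64,"ubg":25,"y":97},"jgy":0,"kck":21,"l":39,"wei":7}
After op 21 (remove /j): {"jgy":0,"kck":21,"l":39,"wei":7}
After op 22 (add /tnd 9): {"jgy":0,"kck":21,"l":39,"tnd":9,"wei":7}
After op 23 (add /v 57): {"jgy":0,"kck":21,"l":39,"tnd":9,"v":57,"wei":7}
After op 24 (remove /tnd): {"jgy":0,"kck":21,"l":39,"v":57,"wei":7}
After op 25 (add /jgy 60): {"jgy":60,"kck":21,"l":39,"v":57,"wei":7}
Size at the root: 5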